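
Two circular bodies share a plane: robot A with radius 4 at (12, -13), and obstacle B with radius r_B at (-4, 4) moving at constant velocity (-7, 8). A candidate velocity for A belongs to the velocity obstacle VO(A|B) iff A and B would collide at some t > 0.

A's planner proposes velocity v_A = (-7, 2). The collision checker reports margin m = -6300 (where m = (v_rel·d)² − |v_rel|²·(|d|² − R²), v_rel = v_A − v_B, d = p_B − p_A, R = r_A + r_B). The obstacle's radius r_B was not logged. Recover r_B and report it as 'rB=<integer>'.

m = -6300
d = (-16, 17);  v_rel = (0, -6),  |v_rel|² = 36
v_rel×d = (0)·(17) − (-6)·(-16) = -96
since m = R²·36 − (-96)²:  R² = (9216 + -6300) / 36 = 81
R = √81 = 9  ⇒  r_B = 9 − 4 = 5

rB=5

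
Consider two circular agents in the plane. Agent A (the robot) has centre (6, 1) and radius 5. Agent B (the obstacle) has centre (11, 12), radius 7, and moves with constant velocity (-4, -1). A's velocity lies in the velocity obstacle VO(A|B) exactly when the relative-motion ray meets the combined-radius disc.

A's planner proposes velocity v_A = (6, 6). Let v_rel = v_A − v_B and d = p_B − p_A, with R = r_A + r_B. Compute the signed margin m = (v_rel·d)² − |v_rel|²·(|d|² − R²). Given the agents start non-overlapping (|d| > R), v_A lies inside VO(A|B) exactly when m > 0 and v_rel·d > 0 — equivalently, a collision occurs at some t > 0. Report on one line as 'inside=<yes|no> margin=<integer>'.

d = (5, 11),  |d|² = 146;  R = 5+7 = 12,  c = 146−12² = 2
v_rel = (10, 7),  |v_rel|² = 149;  v_rel·d = (10)·(5) + (7)·(11) = 127
149·t² − 254·t + 2 = 0  ⇒  m = 127² − 149·2 = 15831
m = 15831 > 0,  v_rel·d = 127 > 0  ⇒  inside

inside=yes margin=15831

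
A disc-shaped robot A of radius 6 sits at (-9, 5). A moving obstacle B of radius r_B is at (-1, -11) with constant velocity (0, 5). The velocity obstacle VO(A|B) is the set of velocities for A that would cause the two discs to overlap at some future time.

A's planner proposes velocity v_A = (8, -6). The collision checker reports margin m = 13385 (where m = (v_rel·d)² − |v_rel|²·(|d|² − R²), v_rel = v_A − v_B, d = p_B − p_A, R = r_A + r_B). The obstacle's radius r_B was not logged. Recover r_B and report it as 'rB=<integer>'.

m = 13385
d = (8, -16);  v_rel = (8, -11),  |v_rel|² = 185
v_rel×d = (8)·(-16) − (-11)·(8) = -40
since m = R²·185 − (-40)²:  R² = (1600 + 13385) / 185 = 81
R = √81 = 9  ⇒  r_B = 9 − 6 = 3

rB=3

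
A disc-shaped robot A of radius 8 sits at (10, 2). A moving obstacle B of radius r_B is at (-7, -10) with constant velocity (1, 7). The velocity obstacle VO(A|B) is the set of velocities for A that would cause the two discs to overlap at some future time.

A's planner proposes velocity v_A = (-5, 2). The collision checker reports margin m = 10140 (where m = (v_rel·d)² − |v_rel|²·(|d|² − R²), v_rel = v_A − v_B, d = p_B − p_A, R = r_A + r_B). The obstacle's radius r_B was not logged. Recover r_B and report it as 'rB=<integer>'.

m = 10140
d = (-17, -12);  v_rel = (-6, -5),  |v_rel|² = 61
v_rel×d = (-6)·(-12) − (-5)·(-17) = -13
since m = R²·61 − (-13)²:  R² = (169 + 10140) / 61 = 169
R = √169 = 13  ⇒  r_B = 13 − 8 = 5

rB=5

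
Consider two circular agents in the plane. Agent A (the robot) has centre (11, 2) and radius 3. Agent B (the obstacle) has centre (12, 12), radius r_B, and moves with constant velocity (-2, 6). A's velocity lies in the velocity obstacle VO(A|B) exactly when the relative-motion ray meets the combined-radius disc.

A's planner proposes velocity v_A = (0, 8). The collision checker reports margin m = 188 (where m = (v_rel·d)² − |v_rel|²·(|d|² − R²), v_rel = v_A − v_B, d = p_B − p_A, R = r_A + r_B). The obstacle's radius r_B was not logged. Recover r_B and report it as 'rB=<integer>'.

m = 188
d = (1, 10);  v_rel = (2, 2),  |v_rel|² = 8
v_rel×d = (2)·(10) − (2)·(1) = 18
since m = R²·8 − 18²:  R² = (324 + 188) / 8 = 64
R = √64 = 8  ⇒  r_B = 8 − 3 = 5

rB=5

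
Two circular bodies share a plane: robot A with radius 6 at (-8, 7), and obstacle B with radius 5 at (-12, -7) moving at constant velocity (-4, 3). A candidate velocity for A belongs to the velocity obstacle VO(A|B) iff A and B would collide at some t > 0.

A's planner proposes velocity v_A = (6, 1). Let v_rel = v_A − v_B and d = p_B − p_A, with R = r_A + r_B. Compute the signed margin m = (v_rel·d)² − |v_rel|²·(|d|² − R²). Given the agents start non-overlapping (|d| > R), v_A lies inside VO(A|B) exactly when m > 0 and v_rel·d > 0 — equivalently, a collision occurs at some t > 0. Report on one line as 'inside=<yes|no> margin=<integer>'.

d = (-4, -14),  |d|² = 212;  R = 6+5 = 11,  c = 212−11² = 91
v_rel = (10, -2),  |v_rel|² = 104;  v_rel·d = (10)·(-4) + (-2)·(-14) = -12
104·t² + 24·t + 91 = 0  ⇒  m = (-12)² − 104·91 = -9320
m = -9320 < 0,  v_rel·d = -12 < 0  ⇒  outside

inside=no margin=-9320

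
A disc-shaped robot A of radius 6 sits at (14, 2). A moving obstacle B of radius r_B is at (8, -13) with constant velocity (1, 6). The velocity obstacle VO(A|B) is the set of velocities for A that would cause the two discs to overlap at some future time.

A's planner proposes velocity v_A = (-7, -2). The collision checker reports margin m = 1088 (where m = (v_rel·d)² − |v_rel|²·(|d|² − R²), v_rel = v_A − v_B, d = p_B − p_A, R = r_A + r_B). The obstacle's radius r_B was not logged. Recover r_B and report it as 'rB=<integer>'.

m = 1088
d = (-6, -15);  v_rel = (-8, -8),  |v_rel|² = 128
v_rel×d = (-8)·(-15) − (-8)·(-6) = 72
since m = R²·128 − 72²:  R² = (5184 + 1088) / 128 = 49
R = √49 = 7  ⇒  r_B = 7 − 6 = 1

rB=1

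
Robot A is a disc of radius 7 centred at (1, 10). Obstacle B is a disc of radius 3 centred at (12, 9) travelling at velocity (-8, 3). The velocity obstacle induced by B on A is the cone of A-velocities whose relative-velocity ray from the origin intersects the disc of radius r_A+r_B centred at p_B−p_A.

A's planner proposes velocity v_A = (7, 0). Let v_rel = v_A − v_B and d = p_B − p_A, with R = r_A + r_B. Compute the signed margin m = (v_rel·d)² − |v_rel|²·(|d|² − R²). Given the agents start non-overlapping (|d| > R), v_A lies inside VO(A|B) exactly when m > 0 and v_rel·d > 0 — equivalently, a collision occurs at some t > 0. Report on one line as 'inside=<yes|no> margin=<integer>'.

d = (11, -1),  |d|² = 122;  R = 7+3 = 10,  c = 122−10² = 22
v_rel = (15, -3),  |v_rel|² = 234;  v_rel·d = (15)·(11) + (-3)·(-1) = 168
234·t² − 336·t + 22 = 0  ⇒  m = 168² − 234·22 = 23076
m = 23076 > 0,  v_rel·d = 168 > 0  ⇒  inside

inside=yes margin=23076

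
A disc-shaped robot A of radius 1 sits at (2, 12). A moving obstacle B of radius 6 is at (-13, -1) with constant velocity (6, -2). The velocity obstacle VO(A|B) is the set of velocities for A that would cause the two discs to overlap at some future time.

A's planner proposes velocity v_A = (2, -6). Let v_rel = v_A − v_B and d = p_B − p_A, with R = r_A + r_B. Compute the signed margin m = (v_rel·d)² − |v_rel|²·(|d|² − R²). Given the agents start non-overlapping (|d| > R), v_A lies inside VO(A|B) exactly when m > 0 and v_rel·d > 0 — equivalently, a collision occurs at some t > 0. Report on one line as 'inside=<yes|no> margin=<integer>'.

d = (-15, -13),  |d|² = 394;  R = 1+6 = 7,  c = 394−7² = 345
v_rel = (-4, -4),  |v_rel|² = 32;  v_rel·d = (-4)·(-15) + (-4)·(-13) = 112
32·t² − 224·t + 345 = 0  ⇒  m = 112² − 32·345 = 1504
m = 1504 > 0,  v_rel·d = 112 > 0  ⇒  inside

inside=yes margin=1504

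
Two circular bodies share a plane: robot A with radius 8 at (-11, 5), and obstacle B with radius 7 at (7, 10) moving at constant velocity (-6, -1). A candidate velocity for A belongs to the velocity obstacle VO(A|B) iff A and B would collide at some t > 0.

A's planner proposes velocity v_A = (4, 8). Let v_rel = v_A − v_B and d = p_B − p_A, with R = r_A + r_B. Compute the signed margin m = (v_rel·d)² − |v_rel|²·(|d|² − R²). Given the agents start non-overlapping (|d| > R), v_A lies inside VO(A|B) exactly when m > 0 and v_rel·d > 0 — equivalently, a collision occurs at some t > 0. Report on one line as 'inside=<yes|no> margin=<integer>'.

d = (18, 5),  |d|² = 349;  R = 8+7 = 15,  c = 349−15² = 124
v_rel = (10, 9),  |v_rel|² = 181;  v_rel·d = (10)·(18) + (9)·(5) = 225
181·t² − 450·t + 124 = 0  ⇒  m = 225² − 181·124 = 28181
m = 28181 > 0,  v_rel·d = 225 > 0  ⇒  inside

inside=yes margin=28181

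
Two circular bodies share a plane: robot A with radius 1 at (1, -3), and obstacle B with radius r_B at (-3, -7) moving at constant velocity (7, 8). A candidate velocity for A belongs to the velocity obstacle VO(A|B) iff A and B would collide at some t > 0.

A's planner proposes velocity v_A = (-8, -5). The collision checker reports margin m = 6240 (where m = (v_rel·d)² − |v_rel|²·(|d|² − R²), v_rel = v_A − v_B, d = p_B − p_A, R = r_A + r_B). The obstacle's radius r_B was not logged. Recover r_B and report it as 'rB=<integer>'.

m = 6240
d = (-4, -4);  v_rel = (-15, -13),  |v_rel|² = 394
v_rel×d = (-15)·(-4) − (-13)·(-4) = 8
since m = R²·394 − 8²:  R² = (64 + 6240) / 394 = 16
R = √16 = 4  ⇒  r_B = 4 − 1 = 3

rB=3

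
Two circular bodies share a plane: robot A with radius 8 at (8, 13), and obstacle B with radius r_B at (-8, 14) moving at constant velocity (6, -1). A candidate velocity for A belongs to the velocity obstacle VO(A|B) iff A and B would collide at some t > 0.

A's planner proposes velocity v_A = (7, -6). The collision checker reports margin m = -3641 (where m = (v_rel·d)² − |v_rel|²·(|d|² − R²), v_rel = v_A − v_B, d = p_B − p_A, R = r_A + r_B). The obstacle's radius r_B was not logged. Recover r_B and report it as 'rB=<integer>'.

m = -3641
d = (-16, 1);  v_rel = (1, -5),  |v_rel|² = 26
v_rel×d = (1)·(1) − (-5)·(-16) = -79
since m = R²·26 − (-79)²:  R² = (6241 + -3641) / 26 = 100
R = √100 = 10  ⇒  r_B = 10 − 8 = 2

rB=2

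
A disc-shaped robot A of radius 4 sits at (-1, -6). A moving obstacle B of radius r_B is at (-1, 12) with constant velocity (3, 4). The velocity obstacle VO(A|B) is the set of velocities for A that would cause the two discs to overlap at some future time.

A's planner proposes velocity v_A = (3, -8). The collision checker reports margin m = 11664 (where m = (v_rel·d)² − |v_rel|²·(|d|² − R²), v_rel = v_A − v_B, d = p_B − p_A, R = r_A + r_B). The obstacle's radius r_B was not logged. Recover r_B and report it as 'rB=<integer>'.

m = 11664
d = (0, 18);  v_rel = (0, -12),  |v_rel|² = 144
v_rel×d = (0)·(18) − (-12)·(0) = 0
since m = R²·144 − 0²:  R² = (0 + 11664) / 144 = 81
R = √81 = 9  ⇒  r_B = 9 − 4 = 5

rB=5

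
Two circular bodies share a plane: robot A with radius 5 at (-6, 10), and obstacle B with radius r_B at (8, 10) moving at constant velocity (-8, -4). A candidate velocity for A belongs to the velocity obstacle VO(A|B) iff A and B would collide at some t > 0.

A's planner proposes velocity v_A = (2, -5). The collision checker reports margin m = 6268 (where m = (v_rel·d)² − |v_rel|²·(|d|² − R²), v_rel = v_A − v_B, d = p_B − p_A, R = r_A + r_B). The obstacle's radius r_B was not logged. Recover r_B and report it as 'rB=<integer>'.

m = 6268
d = (14, 0);  v_rel = (10, -1),  |v_rel|² = 101
v_rel×d = (10)·(0) − (-1)·(14) = 14
since m = R²·101 − 14²:  R² = (196 + 6268) / 101 = 64
R = √64 = 8  ⇒  r_B = 8 − 5 = 3

rB=3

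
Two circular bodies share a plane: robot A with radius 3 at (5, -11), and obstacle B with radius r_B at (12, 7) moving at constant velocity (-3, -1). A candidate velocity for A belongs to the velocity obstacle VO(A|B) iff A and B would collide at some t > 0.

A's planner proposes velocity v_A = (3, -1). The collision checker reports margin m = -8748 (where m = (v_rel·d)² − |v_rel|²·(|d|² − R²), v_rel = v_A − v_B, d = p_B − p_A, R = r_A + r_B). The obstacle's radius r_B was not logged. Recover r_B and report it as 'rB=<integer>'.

m = -8748
d = (7, 18);  v_rel = (6, 0),  |v_rel|² = 36
v_rel×d = (6)·(18) − (0)·(7) = 108
since m = R²·36 − 108²:  R² = (11664 + -8748) / 36 = 81
R = √81 = 9  ⇒  r_B = 9 − 3 = 6

rB=6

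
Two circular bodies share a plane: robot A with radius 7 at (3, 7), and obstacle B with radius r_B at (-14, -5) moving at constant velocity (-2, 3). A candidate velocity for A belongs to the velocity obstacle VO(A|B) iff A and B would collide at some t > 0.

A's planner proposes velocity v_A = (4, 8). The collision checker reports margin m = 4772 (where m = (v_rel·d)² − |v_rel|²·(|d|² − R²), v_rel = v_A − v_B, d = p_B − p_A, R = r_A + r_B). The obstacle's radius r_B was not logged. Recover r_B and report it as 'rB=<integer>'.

m = 4772
d = (-17, -12);  v_rel = (6, 5),  |v_rel|² = 61
v_rel×d = (6)·(-12) − (5)·(-17) = 13
since m = R²·61 − 13²:  R² = (169 + 4772) / 61 = 81
R = √81 = 9  ⇒  r_B = 9 − 7 = 2

rB=2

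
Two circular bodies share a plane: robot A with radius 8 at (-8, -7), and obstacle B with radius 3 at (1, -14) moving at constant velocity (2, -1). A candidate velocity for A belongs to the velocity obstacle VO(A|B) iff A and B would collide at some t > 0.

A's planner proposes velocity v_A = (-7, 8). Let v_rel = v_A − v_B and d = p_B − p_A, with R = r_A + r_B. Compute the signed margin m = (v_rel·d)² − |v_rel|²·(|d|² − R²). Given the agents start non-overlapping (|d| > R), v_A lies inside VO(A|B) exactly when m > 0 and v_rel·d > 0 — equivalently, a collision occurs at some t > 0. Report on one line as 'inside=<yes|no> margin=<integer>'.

d = (9, -7),  |d|² = 130;  R = 8+3 = 11,  c = 130−11² = 9
v_rel = (-9, 9),  |v_rel|² = 162;  v_rel·d = (-9)·(9) + (9)·(-7) = -144
162·t² + 288·t + 9 = 0  ⇒  m = (-144)² − 162·9 = 19278
m = 19278 > 0,  v_rel·d = -144 < 0  ⇒  outside

inside=no margin=19278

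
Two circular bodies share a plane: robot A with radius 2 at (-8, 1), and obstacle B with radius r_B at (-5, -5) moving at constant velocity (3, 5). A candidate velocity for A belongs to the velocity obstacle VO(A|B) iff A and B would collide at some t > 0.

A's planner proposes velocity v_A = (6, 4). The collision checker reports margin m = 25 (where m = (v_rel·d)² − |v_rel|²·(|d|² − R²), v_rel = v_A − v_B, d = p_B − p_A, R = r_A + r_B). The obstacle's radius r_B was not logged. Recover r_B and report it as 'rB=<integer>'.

m = 25
d = (3, -6);  v_rel = (3, -1),  |v_rel|² = 10
v_rel×d = (3)·(-6) − (-1)·(3) = -15
since m = R²·10 − (-15)²:  R² = (225 + 25) / 10 = 25
R = √25 = 5  ⇒  r_B = 5 − 2 = 3

rB=3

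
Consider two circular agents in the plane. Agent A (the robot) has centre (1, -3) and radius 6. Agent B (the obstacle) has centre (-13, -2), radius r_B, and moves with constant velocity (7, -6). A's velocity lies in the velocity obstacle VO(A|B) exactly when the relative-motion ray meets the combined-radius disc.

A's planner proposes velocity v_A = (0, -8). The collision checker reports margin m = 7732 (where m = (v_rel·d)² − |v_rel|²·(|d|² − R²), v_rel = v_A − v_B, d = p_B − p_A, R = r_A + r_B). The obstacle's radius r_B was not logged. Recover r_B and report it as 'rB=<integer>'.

m = 7732
d = (-14, 1);  v_rel = (-7, -2),  |v_rel|² = 53
v_rel×d = (-7)·(1) − (-2)·(-14) = -35
since m = R²·53 − (-35)²:  R² = (1225 + 7732) / 53 = 169
R = √169 = 13  ⇒  r_B = 13 − 6 = 7

rB=7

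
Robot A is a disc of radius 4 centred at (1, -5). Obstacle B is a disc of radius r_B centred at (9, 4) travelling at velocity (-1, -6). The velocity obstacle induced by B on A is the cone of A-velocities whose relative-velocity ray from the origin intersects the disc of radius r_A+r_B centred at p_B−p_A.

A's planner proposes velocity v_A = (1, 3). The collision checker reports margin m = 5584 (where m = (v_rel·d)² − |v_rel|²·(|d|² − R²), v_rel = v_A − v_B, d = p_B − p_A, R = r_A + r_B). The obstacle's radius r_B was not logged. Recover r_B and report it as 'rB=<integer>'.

m = 5584
d = (8, 9);  v_rel = (2, 9),  |v_rel|² = 85
v_rel×d = (2)·(9) − (9)·(8) = -54
since m = R²·85 − (-54)²:  R² = (2916 + 5584) / 85 = 100
R = √100 = 10  ⇒  r_B = 10 − 4 = 6

rB=6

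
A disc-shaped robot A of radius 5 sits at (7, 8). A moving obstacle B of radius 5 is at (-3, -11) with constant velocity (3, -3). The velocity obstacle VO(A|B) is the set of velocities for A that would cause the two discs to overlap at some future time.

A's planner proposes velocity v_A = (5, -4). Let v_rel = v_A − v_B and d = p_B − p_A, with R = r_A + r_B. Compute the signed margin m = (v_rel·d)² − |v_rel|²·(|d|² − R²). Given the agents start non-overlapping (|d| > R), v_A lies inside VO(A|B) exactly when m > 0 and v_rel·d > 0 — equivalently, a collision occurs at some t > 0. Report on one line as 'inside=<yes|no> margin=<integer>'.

d = (-10, -19),  |d|² = 461;  R = 5+5 = 10,  c = 461−10² = 361
v_rel = (2, -1),  |v_rel|² = 5;  v_rel·d = (2)·(-10) + (-1)·(-19) = -1
5·t² + 2·t + 361 = 0  ⇒  m = (-1)² − 5·361 = -1804
m = -1804 < 0,  v_rel·d = -1 < 0  ⇒  outside

inside=no margin=-1804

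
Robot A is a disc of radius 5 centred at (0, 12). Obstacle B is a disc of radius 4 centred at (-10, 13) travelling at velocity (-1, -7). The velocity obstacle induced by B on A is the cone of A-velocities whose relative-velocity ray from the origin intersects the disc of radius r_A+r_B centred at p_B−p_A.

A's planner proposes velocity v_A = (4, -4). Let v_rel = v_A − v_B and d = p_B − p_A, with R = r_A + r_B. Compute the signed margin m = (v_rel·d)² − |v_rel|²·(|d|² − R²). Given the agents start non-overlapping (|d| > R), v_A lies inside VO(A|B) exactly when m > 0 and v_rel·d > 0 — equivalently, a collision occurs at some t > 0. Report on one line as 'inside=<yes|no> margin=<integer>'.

d = (-10, 1),  |d|² = 101;  R = 5+4 = 9,  c = 101−9² = 20
v_rel = (5, 3),  |v_rel|² = 34;  v_rel·d = (5)·(-10) + (3)·(1) = -47
34·t² + 94·t + 20 = 0  ⇒  m = (-47)² − 34·20 = 1529
m = 1529 > 0,  v_rel·d = -47 < 0  ⇒  outside

inside=no margin=1529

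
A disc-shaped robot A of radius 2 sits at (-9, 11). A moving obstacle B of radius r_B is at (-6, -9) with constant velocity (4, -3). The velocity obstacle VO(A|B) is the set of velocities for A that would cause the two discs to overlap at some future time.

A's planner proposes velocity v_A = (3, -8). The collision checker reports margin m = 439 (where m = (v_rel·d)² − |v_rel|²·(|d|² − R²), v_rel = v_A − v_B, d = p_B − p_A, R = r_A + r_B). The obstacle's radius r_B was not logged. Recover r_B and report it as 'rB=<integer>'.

m = 439
d = (3, -20);  v_rel = (-1, -5),  |v_rel|² = 26
v_rel×d = (-1)·(-20) − (-5)·(3) = 35
since m = R²·26 − 35²:  R² = (1225 + 439) / 26 = 64
R = √64 = 8  ⇒  r_B = 8 − 2 = 6

rB=6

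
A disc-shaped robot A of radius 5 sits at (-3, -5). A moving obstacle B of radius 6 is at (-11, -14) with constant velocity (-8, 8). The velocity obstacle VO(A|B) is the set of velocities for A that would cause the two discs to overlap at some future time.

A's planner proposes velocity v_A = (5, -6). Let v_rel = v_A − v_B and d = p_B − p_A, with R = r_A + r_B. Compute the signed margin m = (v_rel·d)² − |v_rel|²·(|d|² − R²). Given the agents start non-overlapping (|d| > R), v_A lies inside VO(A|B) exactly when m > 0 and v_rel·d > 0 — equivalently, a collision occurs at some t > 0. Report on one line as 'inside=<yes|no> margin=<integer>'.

d = (-8, -9),  |d|² = 145;  R = 5+6 = 11,  c = 145−11² = 24
v_rel = (13, -14),  |v_rel|² = 365;  v_rel·d = (13)·(-8) + (-14)·(-9) = 22
365·t² − 44·t + 24 = 0  ⇒  m = 22² − 365·24 = -8276
m = -8276 < 0,  v_rel·d = 22 > 0  ⇒  outside

inside=no margin=-8276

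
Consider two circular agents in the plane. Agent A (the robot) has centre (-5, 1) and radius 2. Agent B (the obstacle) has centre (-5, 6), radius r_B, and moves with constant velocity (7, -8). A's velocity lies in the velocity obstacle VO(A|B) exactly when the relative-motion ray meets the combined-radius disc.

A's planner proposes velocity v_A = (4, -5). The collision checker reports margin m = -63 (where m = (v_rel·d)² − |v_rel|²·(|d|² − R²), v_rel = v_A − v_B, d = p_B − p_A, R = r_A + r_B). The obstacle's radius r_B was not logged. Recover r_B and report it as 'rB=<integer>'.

m = -63
d = (0, 5);  v_rel = (-3, 3),  |v_rel|² = 18
v_rel×d = (-3)·(5) − (3)·(0) = -15
since m = R²·18 − (-15)²:  R² = (225 + -63) / 18 = 9
R = √9 = 3  ⇒  r_B = 3 − 2 = 1

rB=1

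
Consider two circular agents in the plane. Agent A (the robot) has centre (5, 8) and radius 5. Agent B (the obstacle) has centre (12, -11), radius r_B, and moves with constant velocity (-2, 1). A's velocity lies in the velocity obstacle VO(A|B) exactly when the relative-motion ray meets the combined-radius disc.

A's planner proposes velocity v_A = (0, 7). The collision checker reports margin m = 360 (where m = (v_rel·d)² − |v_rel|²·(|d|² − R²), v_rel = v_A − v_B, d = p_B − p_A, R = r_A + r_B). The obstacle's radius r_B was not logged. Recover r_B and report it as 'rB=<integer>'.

m = 360
d = (7, -19);  v_rel = (2, 6),  |v_rel|² = 40
v_rel×d = (2)·(-19) − (6)·(7) = -80
since m = R²·40 − (-80)²:  R² = (6400 + 360) / 40 = 169
R = √169 = 13  ⇒  r_B = 13 − 5 = 8

rB=8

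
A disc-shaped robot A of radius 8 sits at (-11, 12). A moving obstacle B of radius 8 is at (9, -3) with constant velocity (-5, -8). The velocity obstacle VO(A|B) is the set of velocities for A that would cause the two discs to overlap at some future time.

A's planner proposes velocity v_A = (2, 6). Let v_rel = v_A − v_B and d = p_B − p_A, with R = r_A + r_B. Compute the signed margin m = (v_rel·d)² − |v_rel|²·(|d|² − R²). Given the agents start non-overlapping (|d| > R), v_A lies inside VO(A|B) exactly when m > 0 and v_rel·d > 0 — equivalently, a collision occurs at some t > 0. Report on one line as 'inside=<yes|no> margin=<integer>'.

d = (20, -15),  |d|² = 625;  R = 8+8 = 16,  c = 625−16² = 369
v_rel = (7, 14),  |v_rel|² = 245;  v_rel·d = (7)·(20) + (14)·(-15) = -70
245·t² + 140·t + 369 = 0  ⇒  m = (-70)² − 245·369 = -85505
m = -85505 < 0,  v_rel·d = -70 < 0  ⇒  outside

inside=no margin=-85505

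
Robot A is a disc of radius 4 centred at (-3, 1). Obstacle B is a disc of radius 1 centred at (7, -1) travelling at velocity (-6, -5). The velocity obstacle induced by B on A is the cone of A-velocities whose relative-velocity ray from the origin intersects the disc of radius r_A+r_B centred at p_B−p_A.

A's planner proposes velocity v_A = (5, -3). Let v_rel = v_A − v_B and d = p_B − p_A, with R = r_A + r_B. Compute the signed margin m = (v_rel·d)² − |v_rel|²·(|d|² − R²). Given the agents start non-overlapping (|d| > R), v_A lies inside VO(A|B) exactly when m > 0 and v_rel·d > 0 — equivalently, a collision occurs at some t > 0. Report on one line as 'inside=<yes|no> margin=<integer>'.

d = (10, -2),  |d|² = 104;  R = 4+1 = 5,  c = 104−5² = 79
v_rel = (11, 2),  |v_rel|² = 125;  v_rel·d = (11)·(10) + (2)·(-2) = 106
125·t² − 212·t + 79 = 0  ⇒  m = 106² − 125·79 = 1361
m = 1361 > 0,  v_rel·d = 106 > 0  ⇒  inside

inside=yes margin=1361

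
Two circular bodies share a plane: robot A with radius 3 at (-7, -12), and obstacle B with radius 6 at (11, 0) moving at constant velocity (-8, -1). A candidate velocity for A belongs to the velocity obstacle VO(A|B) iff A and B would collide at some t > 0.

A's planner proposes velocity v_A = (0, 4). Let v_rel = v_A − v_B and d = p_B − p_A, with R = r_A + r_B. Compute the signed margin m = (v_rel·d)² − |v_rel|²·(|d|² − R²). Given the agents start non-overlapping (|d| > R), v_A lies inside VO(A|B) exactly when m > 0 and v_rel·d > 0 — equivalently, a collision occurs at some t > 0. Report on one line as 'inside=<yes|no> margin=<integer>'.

d = (18, 12),  |d|² = 468;  R = 3+6 = 9,  c = 468−9² = 387
v_rel = (8, 5),  |v_rel|² = 89;  v_rel·d = (8)·(18) + (5)·(12) = 204
89·t² − 408·t + 387 = 0  ⇒  m = 204² − 89·387 = 7173
m = 7173 > 0,  v_rel·d = 204 > 0  ⇒  inside

inside=yes margin=7173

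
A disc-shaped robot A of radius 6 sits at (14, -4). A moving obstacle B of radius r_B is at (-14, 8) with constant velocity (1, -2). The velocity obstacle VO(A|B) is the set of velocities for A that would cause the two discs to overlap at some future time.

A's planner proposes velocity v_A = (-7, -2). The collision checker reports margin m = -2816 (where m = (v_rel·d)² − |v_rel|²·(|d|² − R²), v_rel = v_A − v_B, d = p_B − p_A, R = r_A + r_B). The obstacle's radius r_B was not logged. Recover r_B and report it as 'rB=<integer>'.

m = -2816
d = (-28, 12);  v_rel = (-8, 0),  |v_rel|² = 64
v_rel×d = (-8)·(12) − (0)·(-28) = -96
since m = R²·64 − (-96)²:  R² = (9216 + -2816) / 64 = 100
R = √100 = 10  ⇒  r_B = 10 − 6 = 4

rB=4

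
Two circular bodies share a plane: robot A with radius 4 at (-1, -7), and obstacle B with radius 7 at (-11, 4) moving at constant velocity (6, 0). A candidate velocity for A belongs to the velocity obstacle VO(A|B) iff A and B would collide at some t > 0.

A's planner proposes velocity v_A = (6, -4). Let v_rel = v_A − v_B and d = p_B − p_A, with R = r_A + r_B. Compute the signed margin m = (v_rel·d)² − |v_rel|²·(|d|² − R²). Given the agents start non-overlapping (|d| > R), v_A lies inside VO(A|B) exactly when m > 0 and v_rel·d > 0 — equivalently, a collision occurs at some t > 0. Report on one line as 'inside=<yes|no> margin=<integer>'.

d = (-10, 11),  |d|² = 221;  R = 4+7 = 11,  c = 221−11² = 100
v_rel = (0, -4),  |v_rel|² = 16;  v_rel·d = (0)·(-10) + (-4)·(11) = -44
16·t² + 88·t + 100 = 0  ⇒  m = (-44)² − 16·100 = 336
m = 336 > 0,  v_rel·d = -44 < 0  ⇒  outside

inside=no margin=336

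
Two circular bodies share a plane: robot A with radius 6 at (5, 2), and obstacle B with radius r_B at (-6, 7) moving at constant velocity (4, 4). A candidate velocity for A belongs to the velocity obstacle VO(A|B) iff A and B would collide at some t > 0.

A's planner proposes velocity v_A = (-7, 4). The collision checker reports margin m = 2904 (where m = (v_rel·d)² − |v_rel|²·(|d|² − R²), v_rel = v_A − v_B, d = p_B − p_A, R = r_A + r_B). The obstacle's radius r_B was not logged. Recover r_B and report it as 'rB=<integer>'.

m = 2904
d = (-11, 5);  v_rel = (-11, 0),  |v_rel|² = 121
v_rel×d = (-11)·(5) − (0)·(-11) = -55
since m = R²·121 − (-55)²:  R² = (3025 + 2904) / 121 = 49
R = √49 = 7  ⇒  r_B = 7 − 6 = 1

rB=1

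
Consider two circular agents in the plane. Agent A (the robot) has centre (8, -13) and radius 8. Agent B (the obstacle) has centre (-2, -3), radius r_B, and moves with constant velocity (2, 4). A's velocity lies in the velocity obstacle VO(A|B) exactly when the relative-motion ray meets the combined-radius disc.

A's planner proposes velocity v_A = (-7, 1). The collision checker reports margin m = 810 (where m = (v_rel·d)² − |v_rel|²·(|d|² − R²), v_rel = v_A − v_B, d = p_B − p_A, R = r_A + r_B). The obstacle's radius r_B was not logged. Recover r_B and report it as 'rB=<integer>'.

m = 810
d = (-10, 10);  v_rel = (-9, -3),  |v_rel|² = 90
v_rel×d = (-9)·(10) − (-3)·(-10) = -120
since m = R²·90 − (-120)²:  R² = (14400 + 810) / 90 = 169
R = √169 = 13  ⇒  r_B = 13 − 8 = 5

rB=5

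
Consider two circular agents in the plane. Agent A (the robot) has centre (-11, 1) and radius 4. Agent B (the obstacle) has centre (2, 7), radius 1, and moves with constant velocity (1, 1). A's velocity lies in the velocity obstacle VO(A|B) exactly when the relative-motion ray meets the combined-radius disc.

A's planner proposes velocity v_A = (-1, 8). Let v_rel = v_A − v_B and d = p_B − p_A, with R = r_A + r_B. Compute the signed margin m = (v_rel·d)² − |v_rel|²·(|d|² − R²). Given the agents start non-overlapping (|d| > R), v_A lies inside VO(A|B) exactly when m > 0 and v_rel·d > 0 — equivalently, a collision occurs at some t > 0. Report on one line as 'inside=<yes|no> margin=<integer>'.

d = (13, 6),  |d|² = 205;  R = 4+1 = 5,  c = 205−5² = 180
v_rel = (-2, 7),  |v_rel|² = 53;  v_rel·d = (-2)·(13) + (7)·(6) = 16
53·t² − 32·t + 180 = 0  ⇒  m = 16² − 53·180 = -9284
m = -9284 < 0,  v_rel·d = 16 > 0  ⇒  outside

inside=no margin=-9284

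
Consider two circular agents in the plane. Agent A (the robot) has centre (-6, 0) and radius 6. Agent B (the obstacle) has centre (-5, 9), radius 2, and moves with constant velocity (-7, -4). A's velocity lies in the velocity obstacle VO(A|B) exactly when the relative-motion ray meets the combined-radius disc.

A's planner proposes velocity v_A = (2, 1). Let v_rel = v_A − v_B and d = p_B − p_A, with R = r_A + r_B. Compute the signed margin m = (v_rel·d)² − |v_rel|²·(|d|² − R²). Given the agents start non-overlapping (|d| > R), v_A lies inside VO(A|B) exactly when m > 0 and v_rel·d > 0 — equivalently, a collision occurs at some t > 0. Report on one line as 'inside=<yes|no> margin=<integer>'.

d = (1, 9),  |d|² = 82;  R = 6+2 = 8,  c = 82−8² = 18
v_rel = (9, 5),  |v_rel|² = 106;  v_rel·d = (9)·(1) + (5)·(9) = 54
106·t² − 108·t + 18 = 0  ⇒  m = 54² − 106·18 = 1008
m = 1008 > 0,  v_rel·d = 54 > 0  ⇒  inside

inside=yes margin=1008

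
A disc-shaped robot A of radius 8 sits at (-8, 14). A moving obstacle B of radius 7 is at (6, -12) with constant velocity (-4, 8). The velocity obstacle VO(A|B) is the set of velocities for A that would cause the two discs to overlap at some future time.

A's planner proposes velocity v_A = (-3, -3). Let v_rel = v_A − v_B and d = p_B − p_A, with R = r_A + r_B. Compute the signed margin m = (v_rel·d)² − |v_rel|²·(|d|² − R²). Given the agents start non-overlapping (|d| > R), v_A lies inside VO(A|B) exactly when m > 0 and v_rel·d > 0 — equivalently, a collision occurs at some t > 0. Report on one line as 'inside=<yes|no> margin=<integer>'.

d = (14, -26),  |d|² = 872;  R = 8+7 = 15,  c = 872−15² = 647
v_rel = (1, -11),  |v_rel|² = 122;  v_rel·d = (1)·(14) + (-11)·(-26) = 300
122·t² − 600·t + 647 = 0  ⇒  m = 300² − 122·647 = 11066
m = 11066 > 0,  v_rel·d = 300 > 0  ⇒  inside

inside=yes margin=11066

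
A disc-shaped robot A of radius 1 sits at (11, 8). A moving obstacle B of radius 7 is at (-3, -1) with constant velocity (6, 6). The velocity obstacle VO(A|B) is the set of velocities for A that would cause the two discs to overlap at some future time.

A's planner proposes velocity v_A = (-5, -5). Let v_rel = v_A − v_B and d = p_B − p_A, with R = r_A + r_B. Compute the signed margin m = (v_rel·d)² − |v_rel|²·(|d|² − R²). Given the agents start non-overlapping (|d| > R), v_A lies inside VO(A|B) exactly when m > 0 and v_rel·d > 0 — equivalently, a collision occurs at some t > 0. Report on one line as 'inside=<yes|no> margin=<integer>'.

d = (-14, -9),  |d|² = 277;  R = 1+7 = 8,  c = 277−8² = 213
v_rel = (-11, -11),  |v_rel|² = 242;  v_rel·d = (-11)·(-14) + (-11)·(-9) = 253
242·t² − 506·t + 213 = 0  ⇒  m = 253² − 242·213 = 12463
m = 12463 > 0,  v_rel·d = 253 > 0  ⇒  inside

inside=yes margin=12463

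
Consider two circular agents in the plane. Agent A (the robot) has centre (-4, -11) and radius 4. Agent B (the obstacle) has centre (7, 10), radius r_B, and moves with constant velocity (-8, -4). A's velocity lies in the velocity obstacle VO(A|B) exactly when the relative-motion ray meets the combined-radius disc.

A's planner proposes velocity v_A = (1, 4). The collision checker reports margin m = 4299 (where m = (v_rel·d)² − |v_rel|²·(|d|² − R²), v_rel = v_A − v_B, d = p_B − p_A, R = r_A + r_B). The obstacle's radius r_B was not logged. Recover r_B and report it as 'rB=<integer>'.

m = 4299
d = (11, 21);  v_rel = (9, 8),  |v_rel|² = 145
v_rel×d = (9)·(21) − (8)·(11) = 101
since m = R²·145 − 101²:  R² = (10201 + 4299) / 145 = 100
R = √100 = 10  ⇒  r_B = 10 − 4 = 6

rB=6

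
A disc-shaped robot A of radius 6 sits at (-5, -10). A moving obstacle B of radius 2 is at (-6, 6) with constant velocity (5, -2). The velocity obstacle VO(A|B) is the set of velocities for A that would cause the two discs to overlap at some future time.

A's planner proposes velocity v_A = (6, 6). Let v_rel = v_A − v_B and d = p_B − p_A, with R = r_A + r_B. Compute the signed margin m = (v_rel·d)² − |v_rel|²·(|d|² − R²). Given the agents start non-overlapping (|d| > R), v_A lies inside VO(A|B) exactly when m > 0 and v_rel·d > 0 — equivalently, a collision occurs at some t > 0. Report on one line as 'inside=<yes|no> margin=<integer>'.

d = (-1, 16),  |d|² = 257;  R = 6+2 = 8,  c = 257−8² = 193
v_rel = (1, 8),  |v_rel|² = 65;  v_rel·d = (1)·(-1) + (8)·(16) = 127
65·t² − 254·t + 193 = 0  ⇒  m = 127² − 65·193 = 3584
m = 3584 > 0,  v_rel·d = 127 > 0  ⇒  inside

inside=yes margin=3584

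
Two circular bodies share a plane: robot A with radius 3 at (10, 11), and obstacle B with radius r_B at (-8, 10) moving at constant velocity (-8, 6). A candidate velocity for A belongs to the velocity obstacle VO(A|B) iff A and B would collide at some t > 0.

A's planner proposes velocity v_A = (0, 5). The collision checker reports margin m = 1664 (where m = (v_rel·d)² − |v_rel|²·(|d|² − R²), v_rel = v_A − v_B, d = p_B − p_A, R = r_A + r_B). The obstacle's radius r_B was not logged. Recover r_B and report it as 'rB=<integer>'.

m = 1664
d = (-18, -1);  v_rel = (8, -1),  |v_rel|² = 65
v_rel×d = (8)·(-1) − (-1)·(-18) = -26
since m = R²·65 − (-26)²:  R² = (676 + 1664) / 65 = 36
R = √36 = 6  ⇒  r_B = 6 − 3 = 3

rB=3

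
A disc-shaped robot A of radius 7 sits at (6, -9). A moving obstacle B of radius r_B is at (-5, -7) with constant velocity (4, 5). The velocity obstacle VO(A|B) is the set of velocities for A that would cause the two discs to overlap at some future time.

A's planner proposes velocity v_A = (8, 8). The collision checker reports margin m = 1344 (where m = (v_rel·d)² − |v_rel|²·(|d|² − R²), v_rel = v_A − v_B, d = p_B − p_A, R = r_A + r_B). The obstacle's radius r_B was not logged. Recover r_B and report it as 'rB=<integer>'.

m = 1344
d = (-11, 2);  v_rel = (4, 3),  |v_rel|² = 25
v_rel×d = (4)·(2) − (3)·(-11) = 41
since m = R²·25 − 41²:  R² = (1681 + 1344) / 25 = 121
R = √121 = 11  ⇒  r_B = 11 − 7 = 4

rB=4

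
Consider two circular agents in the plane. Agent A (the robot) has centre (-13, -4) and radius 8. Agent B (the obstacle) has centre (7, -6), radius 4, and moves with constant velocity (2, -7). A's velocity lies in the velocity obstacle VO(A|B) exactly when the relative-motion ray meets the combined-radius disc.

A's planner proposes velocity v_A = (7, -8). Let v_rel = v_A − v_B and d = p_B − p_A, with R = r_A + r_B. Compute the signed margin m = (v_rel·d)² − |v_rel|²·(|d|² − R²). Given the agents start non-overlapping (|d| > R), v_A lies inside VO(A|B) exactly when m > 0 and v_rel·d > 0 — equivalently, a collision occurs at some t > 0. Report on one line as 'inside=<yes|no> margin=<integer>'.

d = (20, -2),  |d|² = 404;  R = 8+4 = 12,  c = 404−12² = 260
v_rel = (5, -1),  |v_rel|² = 26;  v_rel·d = (5)·(20) + (-1)·(-2) = 102
26·t² − 204·t + 260 = 0  ⇒  m = 102² − 26·260 = 3644
m = 3644 > 0,  v_rel·d = 102 > 0  ⇒  inside

inside=yes margin=3644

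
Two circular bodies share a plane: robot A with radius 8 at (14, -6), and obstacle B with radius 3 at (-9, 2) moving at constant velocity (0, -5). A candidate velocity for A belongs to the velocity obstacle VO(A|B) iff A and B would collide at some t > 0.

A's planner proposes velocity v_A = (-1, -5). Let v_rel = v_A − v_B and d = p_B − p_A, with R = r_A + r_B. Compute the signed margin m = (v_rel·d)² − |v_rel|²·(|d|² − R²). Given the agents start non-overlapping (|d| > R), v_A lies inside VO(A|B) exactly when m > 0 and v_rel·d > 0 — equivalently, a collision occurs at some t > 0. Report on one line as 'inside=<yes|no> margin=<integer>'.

d = (-23, 8),  |d|² = 593;  R = 8+3 = 11,  c = 593−11² = 472
v_rel = (-1, 0),  |v_rel|² = 1;  v_rel·d = (-1)·(-23) + (0)·(8) = 23
1·t² − 46·t + 472 = 0  ⇒  m = 23² − 1·472 = 57
m = 57 > 0,  v_rel·d = 23 > 0  ⇒  inside

inside=yes margin=57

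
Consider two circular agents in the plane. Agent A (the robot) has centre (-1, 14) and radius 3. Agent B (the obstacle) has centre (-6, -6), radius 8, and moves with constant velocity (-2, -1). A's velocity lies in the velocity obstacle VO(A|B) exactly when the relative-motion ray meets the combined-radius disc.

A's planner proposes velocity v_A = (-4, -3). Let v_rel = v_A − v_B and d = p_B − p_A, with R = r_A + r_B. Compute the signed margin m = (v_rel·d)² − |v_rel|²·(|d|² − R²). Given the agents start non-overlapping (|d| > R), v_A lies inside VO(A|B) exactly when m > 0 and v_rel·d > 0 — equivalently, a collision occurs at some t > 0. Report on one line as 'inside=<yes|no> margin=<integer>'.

d = (-5, -20),  |d|² = 425;  R = 3+8 = 11,  c = 425−11² = 304
v_rel = (-2, -2),  |v_rel|² = 8;  v_rel·d = (-2)·(-5) + (-2)·(-20) = 50
8·t² − 100·t + 304 = 0  ⇒  m = 50² − 8·304 = 68
m = 68 > 0,  v_rel·d = 50 > 0  ⇒  inside

inside=yes margin=68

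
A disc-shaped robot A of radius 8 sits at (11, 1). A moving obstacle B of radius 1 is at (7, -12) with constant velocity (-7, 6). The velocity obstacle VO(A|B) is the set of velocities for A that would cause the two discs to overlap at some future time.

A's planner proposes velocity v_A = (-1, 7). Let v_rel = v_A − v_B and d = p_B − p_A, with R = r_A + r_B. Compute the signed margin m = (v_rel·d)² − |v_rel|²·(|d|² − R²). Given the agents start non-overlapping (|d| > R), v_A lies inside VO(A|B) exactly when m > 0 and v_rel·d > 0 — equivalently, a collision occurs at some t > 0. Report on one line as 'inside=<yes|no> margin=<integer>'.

d = (-4, -13),  |d|² = 185;  R = 8+1 = 9,  c = 185−9² = 104
v_rel = (6, 1),  |v_rel|² = 37;  v_rel·d = (6)·(-4) + (1)·(-13) = -37
37·t² + 74·t + 104 = 0  ⇒  m = (-37)² − 37·104 = -2479
m = -2479 < 0,  v_rel·d = -37 < 0  ⇒  outside

inside=no margin=-2479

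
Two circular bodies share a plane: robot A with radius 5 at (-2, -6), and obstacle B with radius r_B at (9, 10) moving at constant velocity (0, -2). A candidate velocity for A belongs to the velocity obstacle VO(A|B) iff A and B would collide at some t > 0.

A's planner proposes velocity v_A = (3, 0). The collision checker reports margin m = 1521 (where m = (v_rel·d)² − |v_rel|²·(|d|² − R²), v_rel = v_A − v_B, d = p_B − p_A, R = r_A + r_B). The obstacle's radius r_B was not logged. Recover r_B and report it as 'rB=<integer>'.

m = 1521
d = (11, 16);  v_rel = (3, 2),  |v_rel|² = 13
v_rel×d = (3)·(16) − (2)·(11) = 26
since m = R²·13 − 26²:  R² = (676 + 1521) / 13 = 169
R = √169 = 13  ⇒  r_B = 13 − 5 = 8

rB=8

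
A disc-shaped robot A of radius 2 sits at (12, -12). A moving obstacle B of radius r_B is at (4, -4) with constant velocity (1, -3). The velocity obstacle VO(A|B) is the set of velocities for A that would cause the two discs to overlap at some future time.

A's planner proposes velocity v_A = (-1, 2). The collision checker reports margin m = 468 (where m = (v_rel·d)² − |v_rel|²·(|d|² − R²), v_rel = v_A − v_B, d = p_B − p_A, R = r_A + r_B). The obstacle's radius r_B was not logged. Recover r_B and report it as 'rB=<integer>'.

m = 468
d = (-8, 8);  v_rel = (-2, 5),  |v_rel|² = 29
v_rel×d = (-2)·(8) − (5)·(-8) = 24
since m = R²·29 − 24²:  R² = (576 + 468) / 29 = 36
R = √36 = 6  ⇒  r_B = 6 − 2 = 4

rB=4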